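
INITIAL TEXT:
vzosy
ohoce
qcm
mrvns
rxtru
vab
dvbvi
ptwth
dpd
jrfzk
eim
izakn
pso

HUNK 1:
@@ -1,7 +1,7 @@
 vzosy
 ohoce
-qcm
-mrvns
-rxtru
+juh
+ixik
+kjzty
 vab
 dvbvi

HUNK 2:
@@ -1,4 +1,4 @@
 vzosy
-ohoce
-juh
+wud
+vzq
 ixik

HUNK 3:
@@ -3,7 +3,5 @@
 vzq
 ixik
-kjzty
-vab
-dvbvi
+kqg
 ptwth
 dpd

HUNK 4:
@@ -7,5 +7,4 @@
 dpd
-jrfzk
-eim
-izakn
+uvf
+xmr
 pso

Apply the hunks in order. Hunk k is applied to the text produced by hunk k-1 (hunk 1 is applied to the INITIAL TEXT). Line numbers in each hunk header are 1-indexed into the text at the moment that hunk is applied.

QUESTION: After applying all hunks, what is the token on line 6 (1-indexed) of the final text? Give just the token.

Answer: ptwth

Derivation:
Hunk 1: at line 1 remove [qcm,mrvns,rxtru] add [juh,ixik,kjzty] -> 13 lines: vzosy ohoce juh ixik kjzty vab dvbvi ptwth dpd jrfzk eim izakn pso
Hunk 2: at line 1 remove [ohoce,juh] add [wud,vzq] -> 13 lines: vzosy wud vzq ixik kjzty vab dvbvi ptwth dpd jrfzk eim izakn pso
Hunk 3: at line 3 remove [kjzty,vab,dvbvi] add [kqg] -> 11 lines: vzosy wud vzq ixik kqg ptwth dpd jrfzk eim izakn pso
Hunk 4: at line 7 remove [jrfzk,eim,izakn] add [uvf,xmr] -> 10 lines: vzosy wud vzq ixik kqg ptwth dpd uvf xmr pso
Final line 6: ptwth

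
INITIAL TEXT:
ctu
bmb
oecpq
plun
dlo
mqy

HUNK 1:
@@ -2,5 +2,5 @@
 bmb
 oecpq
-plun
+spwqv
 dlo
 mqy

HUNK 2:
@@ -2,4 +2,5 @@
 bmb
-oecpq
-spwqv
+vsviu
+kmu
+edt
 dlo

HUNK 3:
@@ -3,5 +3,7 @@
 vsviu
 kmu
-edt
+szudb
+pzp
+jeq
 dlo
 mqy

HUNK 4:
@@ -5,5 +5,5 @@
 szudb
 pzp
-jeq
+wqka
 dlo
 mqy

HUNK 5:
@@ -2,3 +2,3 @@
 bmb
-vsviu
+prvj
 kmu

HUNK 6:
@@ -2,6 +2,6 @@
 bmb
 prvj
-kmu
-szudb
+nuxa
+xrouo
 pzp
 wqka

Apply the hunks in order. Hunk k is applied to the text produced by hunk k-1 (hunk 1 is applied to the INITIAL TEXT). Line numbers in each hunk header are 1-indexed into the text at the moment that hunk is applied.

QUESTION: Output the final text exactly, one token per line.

Answer: ctu
bmb
prvj
nuxa
xrouo
pzp
wqka
dlo
mqy

Derivation:
Hunk 1: at line 2 remove [plun] add [spwqv] -> 6 lines: ctu bmb oecpq spwqv dlo mqy
Hunk 2: at line 2 remove [oecpq,spwqv] add [vsviu,kmu,edt] -> 7 lines: ctu bmb vsviu kmu edt dlo mqy
Hunk 3: at line 3 remove [edt] add [szudb,pzp,jeq] -> 9 lines: ctu bmb vsviu kmu szudb pzp jeq dlo mqy
Hunk 4: at line 5 remove [jeq] add [wqka] -> 9 lines: ctu bmb vsviu kmu szudb pzp wqka dlo mqy
Hunk 5: at line 2 remove [vsviu] add [prvj] -> 9 lines: ctu bmb prvj kmu szudb pzp wqka dlo mqy
Hunk 6: at line 2 remove [kmu,szudb] add [nuxa,xrouo] -> 9 lines: ctu bmb prvj nuxa xrouo pzp wqka dlo mqy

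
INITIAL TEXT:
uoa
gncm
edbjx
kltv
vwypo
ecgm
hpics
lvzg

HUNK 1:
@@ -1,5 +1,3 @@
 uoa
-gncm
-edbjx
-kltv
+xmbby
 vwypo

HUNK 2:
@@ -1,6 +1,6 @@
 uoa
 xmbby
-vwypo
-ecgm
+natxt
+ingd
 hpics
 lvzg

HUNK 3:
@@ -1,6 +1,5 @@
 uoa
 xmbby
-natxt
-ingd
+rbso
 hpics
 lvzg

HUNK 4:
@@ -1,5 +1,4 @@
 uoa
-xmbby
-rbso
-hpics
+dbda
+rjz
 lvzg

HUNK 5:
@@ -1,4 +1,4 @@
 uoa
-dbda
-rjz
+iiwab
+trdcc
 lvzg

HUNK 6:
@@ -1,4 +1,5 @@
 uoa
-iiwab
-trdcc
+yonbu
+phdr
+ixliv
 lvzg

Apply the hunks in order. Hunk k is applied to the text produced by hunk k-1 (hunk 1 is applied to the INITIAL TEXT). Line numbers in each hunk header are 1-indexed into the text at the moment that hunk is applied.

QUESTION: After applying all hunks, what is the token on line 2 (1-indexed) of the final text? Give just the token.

Hunk 1: at line 1 remove [gncm,edbjx,kltv] add [xmbby] -> 6 lines: uoa xmbby vwypo ecgm hpics lvzg
Hunk 2: at line 1 remove [vwypo,ecgm] add [natxt,ingd] -> 6 lines: uoa xmbby natxt ingd hpics lvzg
Hunk 3: at line 1 remove [natxt,ingd] add [rbso] -> 5 lines: uoa xmbby rbso hpics lvzg
Hunk 4: at line 1 remove [xmbby,rbso,hpics] add [dbda,rjz] -> 4 lines: uoa dbda rjz lvzg
Hunk 5: at line 1 remove [dbda,rjz] add [iiwab,trdcc] -> 4 lines: uoa iiwab trdcc lvzg
Hunk 6: at line 1 remove [iiwab,trdcc] add [yonbu,phdr,ixliv] -> 5 lines: uoa yonbu phdr ixliv lvzg
Final line 2: yonbu

Answer: yonbu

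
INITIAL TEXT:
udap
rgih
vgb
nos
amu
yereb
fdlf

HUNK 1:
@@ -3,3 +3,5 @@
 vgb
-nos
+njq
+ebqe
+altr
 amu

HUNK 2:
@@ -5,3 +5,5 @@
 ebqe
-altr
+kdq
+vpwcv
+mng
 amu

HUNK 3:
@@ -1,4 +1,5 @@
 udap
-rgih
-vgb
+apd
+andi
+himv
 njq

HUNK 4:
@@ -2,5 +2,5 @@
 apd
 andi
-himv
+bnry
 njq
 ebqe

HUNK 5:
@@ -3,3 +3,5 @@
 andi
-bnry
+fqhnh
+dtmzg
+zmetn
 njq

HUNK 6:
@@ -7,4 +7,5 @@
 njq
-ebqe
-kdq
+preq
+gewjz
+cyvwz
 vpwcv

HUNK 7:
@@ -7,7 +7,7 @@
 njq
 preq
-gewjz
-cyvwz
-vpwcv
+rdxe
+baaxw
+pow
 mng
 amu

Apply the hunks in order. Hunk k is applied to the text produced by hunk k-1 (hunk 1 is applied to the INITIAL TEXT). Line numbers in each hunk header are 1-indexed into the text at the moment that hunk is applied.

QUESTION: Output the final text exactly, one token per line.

Hunk 1: at line 3 remove [nos] add [njq,ebqe,altr] -> 9 lines: udap rgih vgb njq ebqe altr amu yereb fdlf
Hunk 2: at line 5 remove [altr] add [kdq,vpwcv,mng] -> 11 lines: udap rgih vgb njq ebqe kdq vpwcv mng amu yereb fdlf
Hunk 3: at line 1 remove [rgih,vgb] add [apd,andi,himv] -> 12 lines: udap apd andi himv njq ebqe kdq vpwcv mng amu yereb fdlf
Hunk 4: at line 2 remove [himv] add [bnry] -> 12 lines: udap apd andi bnry njq ebqe kdq vpwcv mng amu yereb fdlf
Hunk 5: at line 3 remove [bnry] add [fqhnh,dtmzg,zmetn] -> 14 lines: udap apd andi fqhnh dtmzg zmetn njq ebqe kdq vpwcv mng amu yereb fdlf
Hunk 6: at line 7 remove [ebqe,kdq] add [preq,gewjz,cyvwz] -> 15 lines: udap apd andi fqhnh dtmzg zmetn njq preq gewjz cyvwz vpwcv mng amu yereb fdlf
Hunk 7: at line 7 remove [gewjz,cyvwz,vpwcv] add [rdxe,baaxw,pow] -> 15 lines: udap apd andi fqhnh dtmzg zmetn njq preq rdxe baaxw pow mng amu yereb fdlf

Answer: udap
apd
andi
fqhnh
dtmzg
zmetn
njq
preq
rdxe
baaxw
pow
mng
amu
yereb
fdlf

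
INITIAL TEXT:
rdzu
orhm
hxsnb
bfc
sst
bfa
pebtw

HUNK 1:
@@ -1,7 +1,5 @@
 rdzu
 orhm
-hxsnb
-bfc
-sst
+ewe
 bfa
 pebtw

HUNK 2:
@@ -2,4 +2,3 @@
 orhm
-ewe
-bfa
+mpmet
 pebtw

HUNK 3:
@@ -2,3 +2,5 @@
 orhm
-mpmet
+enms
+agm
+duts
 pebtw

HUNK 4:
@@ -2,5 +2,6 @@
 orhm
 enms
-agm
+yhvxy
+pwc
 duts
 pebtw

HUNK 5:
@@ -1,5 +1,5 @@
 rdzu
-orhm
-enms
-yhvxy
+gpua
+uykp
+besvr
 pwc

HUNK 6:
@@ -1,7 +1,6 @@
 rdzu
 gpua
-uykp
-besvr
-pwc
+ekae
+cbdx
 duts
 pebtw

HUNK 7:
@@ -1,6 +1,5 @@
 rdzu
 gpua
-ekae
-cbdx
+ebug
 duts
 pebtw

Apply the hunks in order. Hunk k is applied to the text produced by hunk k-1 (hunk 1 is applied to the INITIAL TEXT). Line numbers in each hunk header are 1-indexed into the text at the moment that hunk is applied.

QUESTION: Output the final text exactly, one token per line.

Hunk 1: at line 1 remove [hxsnb,bfc,sst] add [ewe] -> 5 lines: rdzu orhm ewe bfa pebtw
Hunk 2: at line 2 remove [ewe,bfa] add [mpmet] -> 4 lines: rdzu orhm mpmet pebtw
Hunk 3: at line 2 remove [mpmet] add [enms,agm,duts] -> 6 lines: rdzu orhm enms agm duts pebtw
Hunk 4: at line 2 remove [agm] add [yhvxy,pwc] -> 7 lines: rdzu orhm enms yhvxy pwc duts pebtw
Hunk 5: at line 1 remove [orhm,enms,yhvxy] add [gpua,uykp,besvr] -> 7 lines: rdzu gpua uykp besvr pwc duts pebtw
Hunk 6: at line 1 remove [uykp,besvr,pwc] add [ekae,cbdx] -> 6 lines: rdzu gpua ekae cbdx duts pebtw
Hunk 7: at line 1 remove [ekae,cbdx] add [ebug] -> 5 lines: rdzu gpua ebug duts pebtw

Answer: rdzu
gpua
ebug
duts
pebtw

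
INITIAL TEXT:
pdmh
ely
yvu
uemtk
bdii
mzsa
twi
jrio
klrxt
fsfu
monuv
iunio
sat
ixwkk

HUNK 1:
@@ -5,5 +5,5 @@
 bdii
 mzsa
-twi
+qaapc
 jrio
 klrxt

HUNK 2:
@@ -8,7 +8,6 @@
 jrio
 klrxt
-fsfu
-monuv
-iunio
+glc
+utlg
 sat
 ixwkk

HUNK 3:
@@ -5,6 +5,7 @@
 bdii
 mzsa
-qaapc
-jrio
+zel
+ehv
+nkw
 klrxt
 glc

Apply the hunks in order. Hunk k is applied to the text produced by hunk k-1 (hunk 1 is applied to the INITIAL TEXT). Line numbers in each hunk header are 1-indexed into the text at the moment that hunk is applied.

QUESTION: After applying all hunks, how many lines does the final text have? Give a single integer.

Answer: 14

Derivation:
Hunk 1: at line 5 remove [twi] add [qaapc] -> 14 lines: pdmh ely yvu uemtk bdii mzsa qaapc jrio klrxt fsfu monuv iunio sat ixwkk
Hunk 2: at line 8 remove [fsfu,monuv,iunio] add [glc,utlg] -> 13 lines: pdmh ely yvu uemtk bdii mzsa qaapc jrio klrxt glc utlg sat ixwkk
Hunk 3: at line 5 remove [qaapc,jrio] add [zel,ehv,nkw] -> 14 lines: pdmh ely yvu uemtk bdii mzsa zel ehv nkw klrxt glc utlg sat ixwkk
Final line count: 14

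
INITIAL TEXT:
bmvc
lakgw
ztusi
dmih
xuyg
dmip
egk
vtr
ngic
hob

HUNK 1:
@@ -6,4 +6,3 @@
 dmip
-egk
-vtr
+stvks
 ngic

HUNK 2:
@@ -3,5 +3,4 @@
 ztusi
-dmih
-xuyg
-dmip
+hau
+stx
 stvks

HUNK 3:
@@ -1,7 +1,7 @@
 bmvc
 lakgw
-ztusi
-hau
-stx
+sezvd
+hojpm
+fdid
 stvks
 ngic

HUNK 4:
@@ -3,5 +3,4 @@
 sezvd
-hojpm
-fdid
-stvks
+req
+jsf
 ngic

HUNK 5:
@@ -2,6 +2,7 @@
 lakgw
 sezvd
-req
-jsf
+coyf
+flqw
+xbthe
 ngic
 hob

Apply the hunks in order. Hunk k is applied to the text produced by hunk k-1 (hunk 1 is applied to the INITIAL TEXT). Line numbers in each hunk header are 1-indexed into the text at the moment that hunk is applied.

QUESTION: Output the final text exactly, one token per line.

Hunk 1: at line 6 remove [egk,vtr] add [stvks] -> 9 lines: bmvc lakgw ztusi dmih xuyg dmip stvks ngic hob
Hunk 2: at line 3 remove [dmih,xuyg,dmip] add [hau,stx] -> 8 lines: bmvc lakgw ztusi hau stx stvks ngic hob
Hunk 3: at line 1 remove [ztusi,hau,stx] add [sezvd,hojpm,fdid] -> 8 lines: bmvc lakgw sezvd hojpm fdid stvks ngic hob
Hunk 4: at line 3 remove [hojpm,fdid,stvks] add [req,jsf] -> 7 lines: bmvc lakgw sezvd req jsf ngic hob
Hunk 5: at line 2 remove [req,jsf] add [coyf,flqw,xbthe] -> 8 lines: bmvc lakgw sezvd coyf flqw xbthe ngic hob

Answer: bmvc
lakgw
sezvd
coyf
flqw
xbthe
ngic
hob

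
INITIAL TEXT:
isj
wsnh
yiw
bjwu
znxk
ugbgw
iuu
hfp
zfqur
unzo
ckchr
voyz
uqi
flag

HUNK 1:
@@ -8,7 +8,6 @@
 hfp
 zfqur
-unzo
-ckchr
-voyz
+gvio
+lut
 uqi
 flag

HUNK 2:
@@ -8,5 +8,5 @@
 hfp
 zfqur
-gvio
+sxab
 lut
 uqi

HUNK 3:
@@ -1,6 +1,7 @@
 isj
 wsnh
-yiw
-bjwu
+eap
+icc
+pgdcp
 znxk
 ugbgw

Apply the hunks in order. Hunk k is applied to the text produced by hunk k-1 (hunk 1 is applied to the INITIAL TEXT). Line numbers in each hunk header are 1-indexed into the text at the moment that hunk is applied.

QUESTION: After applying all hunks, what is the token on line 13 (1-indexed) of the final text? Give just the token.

Hunk 1: at line 8 remove [unzo,ckchr,voyz] add [gvio,lut] -> 13 lines: isj wsnh yiw bjwu znxk ugbgw iuu hfp zfqur gvio lut uqi flag
Hunk 2: at line 8 remove [gvio] add [sxab] -> 13 lines: isj wsnh yiw bjwu znxk ugbgw iuu hfp zfqur sxab lut uqi flag
Hunk 3: at line 1 remove [yiw,bjwu] add [eap,icc,pgdcp] -> 14 lines: isj wsnh eap icc pgdcp znxk ugbgw iuu hfp zfqur sxab lut uqi flag
Final line 13: uqi

Answer: uqi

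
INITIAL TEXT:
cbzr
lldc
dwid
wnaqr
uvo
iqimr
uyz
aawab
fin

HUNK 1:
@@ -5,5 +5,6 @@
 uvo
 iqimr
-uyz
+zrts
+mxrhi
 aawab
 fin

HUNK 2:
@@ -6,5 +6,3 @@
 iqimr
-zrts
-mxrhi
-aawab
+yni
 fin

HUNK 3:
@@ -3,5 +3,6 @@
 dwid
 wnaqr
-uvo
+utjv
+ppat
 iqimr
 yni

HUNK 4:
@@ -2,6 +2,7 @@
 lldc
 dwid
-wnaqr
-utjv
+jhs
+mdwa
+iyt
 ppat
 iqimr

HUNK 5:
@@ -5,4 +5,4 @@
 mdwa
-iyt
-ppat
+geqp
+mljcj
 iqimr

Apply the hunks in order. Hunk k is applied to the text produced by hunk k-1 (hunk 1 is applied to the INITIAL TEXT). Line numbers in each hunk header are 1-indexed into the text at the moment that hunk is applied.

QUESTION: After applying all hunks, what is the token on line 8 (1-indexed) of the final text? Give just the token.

Answer: iqimr

Derivation:
Hunk 1: at line 5 remove [uyz] add [zrts,mxrhi] -> 10 lines: cbzr lldc dwid wnaqr uvo iqimr zrts mxrhi aawab fin
Hunk 2: at line 6 remove [zrts,mxrhi,aawab] add [yni] -> 8 lines: cbzr lldc dwid wnaqr uvo iqimr yni fin
Hunk 3: at line 3 remove [uvo] add [utjv,ppat] -> 9 lines: cbzr lldc dwid wnaqr utjv ppat iqimr yni fin
Hunk 4: at line 2 remove [wnaqr,utjv] add [jhs,mdwa,iyt] -> 10 lines: cbzr lldc dwid jhs mdwa iyt ppat iqimr yni fin
Hunk 5: at line 5 remove [iyt,ppat] add [geqp,mljcj] -> 10 lines: cbzr lldc dwid jhs mdwa geqp mljcj iqimr yni fin
Final line 8: iqimr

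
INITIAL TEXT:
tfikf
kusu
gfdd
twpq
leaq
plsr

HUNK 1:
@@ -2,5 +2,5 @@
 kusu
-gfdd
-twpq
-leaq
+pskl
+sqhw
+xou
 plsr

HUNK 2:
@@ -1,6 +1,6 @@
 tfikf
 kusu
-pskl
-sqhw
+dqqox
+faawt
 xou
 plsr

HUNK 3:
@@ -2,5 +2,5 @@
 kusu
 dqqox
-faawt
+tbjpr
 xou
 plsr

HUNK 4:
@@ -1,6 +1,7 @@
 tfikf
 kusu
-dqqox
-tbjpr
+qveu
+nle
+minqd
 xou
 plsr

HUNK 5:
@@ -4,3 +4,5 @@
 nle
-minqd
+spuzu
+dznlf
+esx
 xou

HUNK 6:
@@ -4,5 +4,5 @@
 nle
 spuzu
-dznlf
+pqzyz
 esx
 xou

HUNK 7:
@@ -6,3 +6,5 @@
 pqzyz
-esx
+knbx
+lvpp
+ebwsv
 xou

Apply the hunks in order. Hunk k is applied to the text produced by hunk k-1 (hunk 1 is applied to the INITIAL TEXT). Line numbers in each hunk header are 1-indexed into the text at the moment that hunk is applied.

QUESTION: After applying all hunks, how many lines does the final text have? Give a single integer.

Hunk 1: at line 2 remove [gfdd,twpq,leaq] add [pskl,sqhw,xou] -> 6 lines: tfikf kusu pskl sqhw xou plsr
Hunk 2: at line 1 remove [pskl,sqhw] add [dqqox,faawt] -> 6 lines: tfikf kusu dqqox faawt xou plsr
Hunk 3: at line 2 remove [faawt] add [tbjpr] -> 6 lines: tfikf kusu dqqox tbjpr xou plsr
Hunk 4: at line 1 remove [dqqox,tbjpr] add [qveu,nle,minqd] -> 7 lines: tfikf kusu qveu nle minqd xou plsr
Hunk 5: at line 4 remove [minqd] add [spuzu,dznlf,esx] -> 9 lines: tfikf kusu qveu nle spuzu dznlf esx xou plsr
Hunk 6: at line 4 remove [dznlf] add [pqzyz] -> 9 lines: tfikf kusu qveu nle spuzu pqzyz esx xou plsr
Hunk 7: at line 6 remove [esx] add [knbx,lvpp,ebwsv] -> 11 lines: tfikf kusu qveu nle spuzu pqzyz knbx lvpp ebwsv xou plsr
Final line count: 11

Answer: 11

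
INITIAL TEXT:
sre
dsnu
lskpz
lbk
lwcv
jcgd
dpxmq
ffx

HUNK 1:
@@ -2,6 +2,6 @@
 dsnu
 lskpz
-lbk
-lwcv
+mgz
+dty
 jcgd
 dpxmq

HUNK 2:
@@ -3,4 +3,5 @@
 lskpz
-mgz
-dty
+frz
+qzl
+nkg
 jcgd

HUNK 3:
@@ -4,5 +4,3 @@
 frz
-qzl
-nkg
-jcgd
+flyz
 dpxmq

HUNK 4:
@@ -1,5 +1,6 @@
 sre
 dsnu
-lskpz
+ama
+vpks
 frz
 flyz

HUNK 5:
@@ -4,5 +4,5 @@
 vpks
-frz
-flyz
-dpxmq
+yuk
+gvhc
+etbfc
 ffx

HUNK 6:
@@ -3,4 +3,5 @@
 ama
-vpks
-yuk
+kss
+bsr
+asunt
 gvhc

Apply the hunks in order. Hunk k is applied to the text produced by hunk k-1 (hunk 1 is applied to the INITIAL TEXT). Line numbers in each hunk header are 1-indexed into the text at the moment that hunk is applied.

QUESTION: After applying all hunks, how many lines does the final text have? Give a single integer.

Hunk 1: at line 2 remove [lbk,lwcv] add [mgz,dty] -> 8 lines: sre dsnu lskpz mgz dty jcgd dpxmq ffx
Hunk 2: at line 3 remove [mgz,dty] add [frz,qzl,nkg] -> 9 lines: sre dsnu lskpz frz qzl nkg jcgd dpxmq ffx
Hunk 3: at line 4 remove [qzl,nkg,jcgd] add [flyz] -> 7 lines: sre dsnu lskpz frz flyz dpxmq ffx
Hunk 4: at line 1 remove [lskpz] add [ama,vpks] -> 8 lines: sre dsnu ama vpks frz flyz dpxmq ffx
Hunk 5: at line 4 remove [frz,flyz,dpxmq] add [yuk,gvhc,etbfc] -> 8 lines: sre dsnu ama vpks yuk gvhc etbfc ffx
Hunk 6: at line 3 remove [vpks,yuk] add [kss,bsr,asunt] -> 9 lines: sre dsnu ama kss bsr asunt gvhc etbfc ffx
Final line count: 9

Answer: 9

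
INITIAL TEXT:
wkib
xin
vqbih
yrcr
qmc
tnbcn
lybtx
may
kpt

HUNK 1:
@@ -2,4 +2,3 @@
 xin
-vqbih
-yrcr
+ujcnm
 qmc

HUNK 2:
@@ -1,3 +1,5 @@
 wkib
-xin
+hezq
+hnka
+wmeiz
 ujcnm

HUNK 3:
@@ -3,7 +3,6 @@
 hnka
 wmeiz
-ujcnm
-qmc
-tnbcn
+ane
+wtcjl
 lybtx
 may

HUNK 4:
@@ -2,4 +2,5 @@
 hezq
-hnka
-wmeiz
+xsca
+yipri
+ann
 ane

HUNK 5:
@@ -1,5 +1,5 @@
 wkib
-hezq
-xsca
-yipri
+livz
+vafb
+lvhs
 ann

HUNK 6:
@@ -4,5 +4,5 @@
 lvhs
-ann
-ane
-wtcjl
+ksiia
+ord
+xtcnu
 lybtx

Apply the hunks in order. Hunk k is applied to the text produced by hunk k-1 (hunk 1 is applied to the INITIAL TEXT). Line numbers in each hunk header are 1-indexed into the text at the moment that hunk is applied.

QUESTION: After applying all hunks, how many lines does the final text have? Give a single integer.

Hunk 1: at line 2 remove [vqbih,yrcr] add [ujcnm] -> 8 lines: wkib xin ujcnm qmc tnbcn lybtx may kpt
Hunk 2: at line 1 remove [xin] add [hezq,hnka,wmeiz] -> 10 lines: wkib hezq hnka wmeiz ujcnm qmc tnbcn lybtx may kpt
Hunk 3: at line 3 remove [ujcnm,qmc,tnbcn] add [ane,wtcjl] -> 9 lines: wkib hezq hnka wmeiz ane wtcjl lybtx may kpt
Hunk 4: at line 2 remove [hnka,wmeiz] add [xsca,yipri,ann] -> 10 lines: wkib hezq xsca yipri ann ane wtcjl lybtx may kpt
Hunk 5: at line 1 remove [hezq,xsca,yipri] add [livz,vafb,lvhs] -> 10 lines: wkib livz vafb lvhs ann ane wtcjl lybtx may kpt
Hunk 6: at line 4 remove [ann,ane,wtcjl] add [ksiia,ord,xtcnu] -> 10 lines: wkib livz vafb lvhs ksiia ord xtcnu lybtx may kpt
Final line count: 10

Answer: 10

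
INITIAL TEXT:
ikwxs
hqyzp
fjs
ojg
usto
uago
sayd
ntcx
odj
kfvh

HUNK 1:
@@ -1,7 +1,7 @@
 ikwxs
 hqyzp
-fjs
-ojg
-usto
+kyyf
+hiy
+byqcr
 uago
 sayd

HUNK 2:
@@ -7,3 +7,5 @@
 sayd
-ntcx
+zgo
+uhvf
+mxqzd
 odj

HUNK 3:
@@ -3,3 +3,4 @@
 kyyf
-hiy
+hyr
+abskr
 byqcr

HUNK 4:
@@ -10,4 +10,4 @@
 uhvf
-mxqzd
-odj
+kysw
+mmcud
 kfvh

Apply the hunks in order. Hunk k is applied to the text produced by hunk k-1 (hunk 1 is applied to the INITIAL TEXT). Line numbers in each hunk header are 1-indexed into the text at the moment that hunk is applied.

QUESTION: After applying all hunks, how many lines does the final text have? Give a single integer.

Answer: 13

Derivation:
Hunk 1: at line 1 remove [fjs,ojg,usto] add [kyyf,hiy,byqcr] -> 10 lines: ikwxs hqyzp kyyf hiy byqcr uago sayd ntcx odj kfvh
Hunk 2: at line 7 remove [ntcx] add [zgo,uhvf,mxqzd] -> 12 lines: ikwxs hqyzp kyyf hiy byqcr uago sayd zgo uhvf mxqzd odj kfvh
Hunk 3: at line 3 remove [hiy] add [hyr,abskr] -> 13 lines: ikwxs hqyzp kyyf hyr abskr byqcr uago sayd zgo uhvf mxqzd odj kfvh
Hunk 4: at line 10 remove [mxqzd,odj] add [kysw,mmcud] -> 13 lines: ikwxs hqyzp kyyf hyr abskr byqcr uago sayd zgo uhvf kysw mmcud kfvh
Final line count: 13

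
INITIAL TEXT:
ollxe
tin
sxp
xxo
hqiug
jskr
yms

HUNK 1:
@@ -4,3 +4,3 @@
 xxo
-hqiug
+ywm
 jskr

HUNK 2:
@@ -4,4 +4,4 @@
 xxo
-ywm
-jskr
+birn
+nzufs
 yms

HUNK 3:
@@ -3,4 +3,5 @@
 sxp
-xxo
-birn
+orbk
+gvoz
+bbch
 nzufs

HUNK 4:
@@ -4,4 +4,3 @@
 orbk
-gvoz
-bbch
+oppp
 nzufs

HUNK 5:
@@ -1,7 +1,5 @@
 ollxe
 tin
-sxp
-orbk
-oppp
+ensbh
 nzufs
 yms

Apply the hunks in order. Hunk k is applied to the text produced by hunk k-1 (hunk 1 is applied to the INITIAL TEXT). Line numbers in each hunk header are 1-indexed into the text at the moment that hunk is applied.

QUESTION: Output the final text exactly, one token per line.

Hunk 1: at line 4 remove [hqiug] add [ywm] -> 7 lines: ollxe tin sxp xxo ywm jskr yms
Hunk 2: at line 4 remove [ywm,jskr] add [birn,nzufs] -> 7 lines: ollxe tin sxp xxo birn nzufs yms
Hunk 3: at line 3 remove [xxo,birn] add [orbk,gvoz,bbch] -> 8 lines: ollxe tin sxp orbk gvoz bbch nzufs yms
Hunk 4: at line 4 remove [gvoz,bbch] add [oppp] -> 7 lines: ollxe tin sxp orbk oppp nzufs yms
Hunk 5: at line 1 remove [sxp,orbk,oppp] add [ensbh] -> 5 lines: ollxe tin ensbh nzufs yms

Answer: ollxe
tin
ensbh
nzufs
yms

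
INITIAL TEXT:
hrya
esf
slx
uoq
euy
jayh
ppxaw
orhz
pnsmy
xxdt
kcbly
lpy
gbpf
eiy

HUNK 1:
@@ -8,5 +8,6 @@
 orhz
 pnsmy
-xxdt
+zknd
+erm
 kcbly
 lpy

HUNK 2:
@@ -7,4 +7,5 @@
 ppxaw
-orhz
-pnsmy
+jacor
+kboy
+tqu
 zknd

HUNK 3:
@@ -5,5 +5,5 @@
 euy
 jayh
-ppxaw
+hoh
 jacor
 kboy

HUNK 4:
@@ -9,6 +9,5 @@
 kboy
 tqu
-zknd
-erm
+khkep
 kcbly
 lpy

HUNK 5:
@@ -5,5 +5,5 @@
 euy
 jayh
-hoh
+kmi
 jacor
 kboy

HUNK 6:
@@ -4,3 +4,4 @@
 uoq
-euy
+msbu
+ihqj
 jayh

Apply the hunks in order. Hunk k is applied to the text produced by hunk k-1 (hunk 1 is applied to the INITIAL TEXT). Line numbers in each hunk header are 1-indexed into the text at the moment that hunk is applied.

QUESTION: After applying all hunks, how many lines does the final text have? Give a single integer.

Hunk 1: at line 8 remove [xxdt] add [zknd,erm] -> 15 lines: hrya esf slx uoq euy jayh ppxaw orhz pnsmy zknd erm kcbly lpy gbpf eiy
Hunk 2: at line 7 remove [orhz,pnsmy] add [jacor,kboy,tqu] -> 16 lines: hrya esf slx uoq euy jayh ppxaw jacor kboy tqu zknd erm kcbly lpy gbpf eiy
Hunk 3: at line 5 remove [ppxaw] add [hoh] -> 16 lines: hrya esf slx uoq euy jayh hoh jacor kboy tqu zknd erm kcbly lpy gbpf eiy
Hunk 4: at line 9 remove [zknd,erm] add [khkep] -> 15 lines: hrya esf slx uoq euy jayh hoh jacor kboy tqu khkep kcbly lpy gbpf eiy
Hunk 5: at line 5 remove [hoh] add [kmi] -> 15 lines: hrya esf slx uoq euy jayh kmi jacor kboy tqu khkep kcbly lpy gbpf eiy
Hunk 6: at line 4 remove [euy] add [msbu,ihqj] -> 16 lines: hrya esf slx uoq msbu ihqj jayh kmi jacor kboy tqu khkep kcbly lpy gbpf eiy
Final line count: 16

Answer: 16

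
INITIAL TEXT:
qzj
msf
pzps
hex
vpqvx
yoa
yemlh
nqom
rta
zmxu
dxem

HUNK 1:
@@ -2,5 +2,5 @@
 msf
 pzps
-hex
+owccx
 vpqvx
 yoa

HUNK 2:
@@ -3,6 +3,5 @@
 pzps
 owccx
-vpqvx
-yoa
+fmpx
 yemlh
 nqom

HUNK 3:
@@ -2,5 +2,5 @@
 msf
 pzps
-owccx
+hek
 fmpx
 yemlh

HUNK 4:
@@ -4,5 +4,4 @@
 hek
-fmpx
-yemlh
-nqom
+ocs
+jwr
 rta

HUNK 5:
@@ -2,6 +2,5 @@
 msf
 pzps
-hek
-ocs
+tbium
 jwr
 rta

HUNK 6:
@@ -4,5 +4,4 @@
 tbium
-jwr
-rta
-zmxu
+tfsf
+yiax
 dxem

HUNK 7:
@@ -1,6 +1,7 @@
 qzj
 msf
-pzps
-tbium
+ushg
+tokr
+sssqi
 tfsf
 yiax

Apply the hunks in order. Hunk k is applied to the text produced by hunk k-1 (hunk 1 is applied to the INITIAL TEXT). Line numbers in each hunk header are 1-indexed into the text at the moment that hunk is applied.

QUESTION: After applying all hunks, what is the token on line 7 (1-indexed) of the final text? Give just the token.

Hunk 1: at line 2 remove [hex] add [owccx] -> 11 lines: qzj msf pzps owccx vpqvx yoa yemlh nqom rta zmxu dxem
Hunk 2: at line 3 remove [vpqvx,yoa] add [fmpx] -> 10 lines: qzj msf pzps owccx fmpx yemlh nqom rta zmxu dxem
Hunk 3: at line 2 remove [owccx] add [hek] -> 10 lines: qzj msf pzps hek fmpx yemlh nqom rta zmxu dxem
Hunk 4: at line 4 remove [fmpx,yemlh,nqom] add [ocs,jwr] -> 9 lines: qzj msf pzps hek ocs jwr rta zmxu dxem
Hunk 5: at line 2 remove [hek,ocs] add [tbium] -> 8 lines: qzj msf pzps tbium jwr rta zmxu dxem
Hunk 6: at line 4 remove [jwr,rta,zmxu] add [tfsf,yiax] -> 7 lines: qzj msf pzps tbium tfsf yiax dxem
Hunk 7: at line 1 remove [pzps,tbium] add [ushg,tokr,sssqi] -> 8 lines: qzj msf ushg tokr sssqi tfsf yiax dxem
Final line 7: yiax

Answer: yiax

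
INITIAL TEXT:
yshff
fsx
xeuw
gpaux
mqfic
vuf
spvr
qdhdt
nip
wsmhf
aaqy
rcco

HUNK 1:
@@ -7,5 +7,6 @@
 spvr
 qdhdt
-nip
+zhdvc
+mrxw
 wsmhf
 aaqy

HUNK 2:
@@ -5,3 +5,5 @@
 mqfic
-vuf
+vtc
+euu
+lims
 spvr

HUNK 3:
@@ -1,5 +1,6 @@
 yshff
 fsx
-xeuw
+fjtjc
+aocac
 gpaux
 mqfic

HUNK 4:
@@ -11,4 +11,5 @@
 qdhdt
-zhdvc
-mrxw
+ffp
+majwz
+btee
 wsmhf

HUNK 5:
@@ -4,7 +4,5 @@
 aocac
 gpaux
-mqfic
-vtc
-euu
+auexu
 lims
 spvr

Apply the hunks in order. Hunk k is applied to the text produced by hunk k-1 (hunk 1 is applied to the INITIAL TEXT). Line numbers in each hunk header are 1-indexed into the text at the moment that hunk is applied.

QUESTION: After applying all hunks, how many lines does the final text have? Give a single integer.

Hunk 1: at line 7 remove [nip] add [zhdvc,mrxw] -> 13 lines: yshff fsx xeuw gpaux mqfic vuf spvr qdhdt zhdvc mrxw wsmhf aaqy rcco
Hunk 2: at line 5 remove [vuf] add [vtc,euu,lims] -> 15 lines: yshff fsx xeuw gpaux mqfic vtc euu lims spvr qdhdt zhdvc mrxw wsmhf aaqy rcco
Hunk 3: at line 1 remove [xeuw] add [fjtjc,aocac] -> 16 lines: yshff fsx fjtjc aocac gpaux mqfic vtc euu lims spvr qdhdt zhdvc mrxw wsmhf aaqy rcco
Hunk 4: at line 11 remove [zhdvc,mrxw] add [ffp,majwz,btee] -> 17 lines: yshff fsx fjtjc aocac gpaux mqfic vtc euu lims spvr qdhdt ffp majwz btee wsmhf aaqy rcco
Hunk 5: at line 4 remove [mqfic,vtc,euu] add [auexu] -> 15 lines: yshff fsx fjtjc aocac gpaux auexu lims spvr qdhdt ffp majwz btee wsmhf aaqy rcco
Final line count: 15

Answer: 15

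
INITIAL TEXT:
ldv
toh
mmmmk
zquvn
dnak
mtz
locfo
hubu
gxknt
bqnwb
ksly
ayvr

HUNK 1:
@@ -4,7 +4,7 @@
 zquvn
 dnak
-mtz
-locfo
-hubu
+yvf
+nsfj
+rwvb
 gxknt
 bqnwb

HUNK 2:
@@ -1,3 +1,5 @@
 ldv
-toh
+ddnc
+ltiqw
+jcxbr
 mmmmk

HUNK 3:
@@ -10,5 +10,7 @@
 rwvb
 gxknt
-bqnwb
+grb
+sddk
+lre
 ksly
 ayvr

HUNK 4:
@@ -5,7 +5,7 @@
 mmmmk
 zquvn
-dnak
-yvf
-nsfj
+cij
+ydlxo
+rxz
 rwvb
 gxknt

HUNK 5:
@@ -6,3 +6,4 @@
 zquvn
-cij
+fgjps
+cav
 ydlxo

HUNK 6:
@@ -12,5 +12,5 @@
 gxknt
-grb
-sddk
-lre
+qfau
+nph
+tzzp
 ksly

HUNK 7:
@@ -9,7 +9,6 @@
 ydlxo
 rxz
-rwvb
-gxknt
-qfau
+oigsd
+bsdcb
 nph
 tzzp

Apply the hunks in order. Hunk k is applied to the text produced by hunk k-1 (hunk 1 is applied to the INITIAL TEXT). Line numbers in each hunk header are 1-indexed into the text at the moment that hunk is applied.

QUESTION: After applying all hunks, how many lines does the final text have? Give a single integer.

Answer: 16

Derivation:
Hunk 1: at line 4 remove [mtz,locfo,hubu] add [yvf,nsfj,rwvb] -> 12 lines: ldv toh mmmmk zquvn dnak yvf nsfj rwvb gxknt bqnwb ksly ayvr
Hunk 2: at line 1 remove [toh] add [ddnc,ltiqw,jcxbr] -> 14 lines: ldv ddnc ltiqw jcxbr mmmmk zquvn dnak yvf nsfj rwvb gxknt bqnwb ksly ayvr
Hunk 3: at line 10 remove [bqnwb] add [grb,sddk,lre] -> 16 lines: ldv ddnc ltiqw jcxbr mmmmk zquvn dnak yvf nsfj rwvb gxknt grb sddk lre ksly ayvr
Hunk 4: at line 5 remove [dnak,yvf,nsfj] add [cij,ydlxo,rxz] -> 16 lines: ldv ddnc ltiqw jcxbr mmmmk zquvn cij ydlxo rxz rwvb gxknt grb sddk lre ksly ayvr
Hunk 5: at line 6 remove [cij] add [fgjps,cav] -> 17 lines: ldv ddnc ltiqw jcxbr mmmmk zquvn fgjps cav ydlxo rxz rwvb gxknt grb sddk lre ksly ayvr
Hunk 6: at line 12 remove [grb,sddk,lre] add [qfau,nph,tzzp] -> 17 lines: ldv ddnc ltiqw jcxbr mmmmk zquvn fgjps cav ydlxo rxz rwvb gxknt qfau nph tzzp ksly ayvr
Hunk 7: at line 9 remove [rwvb,gxknt,qfau] add [oigsd,bsdcb] -> 16 lines: ldv ddnc ltiqw jcxbr mmmmk zquvn fgjps cav ydlxo rxz oigsd bsdcb nph tzzp ksly ayvr
Final line count: 16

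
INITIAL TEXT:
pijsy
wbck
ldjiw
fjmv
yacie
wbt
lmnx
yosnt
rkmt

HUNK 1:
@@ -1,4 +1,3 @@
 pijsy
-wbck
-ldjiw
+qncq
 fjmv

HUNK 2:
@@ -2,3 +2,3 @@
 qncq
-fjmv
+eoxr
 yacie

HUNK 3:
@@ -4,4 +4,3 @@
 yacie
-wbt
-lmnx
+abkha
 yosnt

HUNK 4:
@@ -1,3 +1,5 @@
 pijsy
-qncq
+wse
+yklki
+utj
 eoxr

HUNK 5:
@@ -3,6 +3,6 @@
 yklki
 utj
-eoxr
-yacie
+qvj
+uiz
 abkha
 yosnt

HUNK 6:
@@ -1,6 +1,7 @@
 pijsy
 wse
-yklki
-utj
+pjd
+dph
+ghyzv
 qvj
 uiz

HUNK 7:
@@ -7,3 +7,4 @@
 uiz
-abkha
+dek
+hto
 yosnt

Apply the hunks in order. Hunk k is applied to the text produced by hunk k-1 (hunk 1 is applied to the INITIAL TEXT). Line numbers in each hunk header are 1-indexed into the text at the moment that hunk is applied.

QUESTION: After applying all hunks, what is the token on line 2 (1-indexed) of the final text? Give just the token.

Answer: wse

Derivation:
Hunk 1: at line 1 remove [wbck,ldjiw] add [qncq] -> 8 lines: pijsy qncq fjmv yacie wbt lmnx yosnt rkmt
Hunk 2: at line 2 remove [fjmv] add [eoxr] -> 8 lines: pijsy qncq eoxr yacie wbt lmnx yosnt rkmt
Hunk 3: at line 4 remove [wbt,lmnx] add [abkha] -> 7 lines: pijsy qncq eoxr yacie abkha yosnt rkmt
Hunk 4: at line 1 remove [qncq] add [wse,yklki,utj] -> 9 lines: pijsy wse yklki utj eoxr yacie abkha yosnt rkmt
Hunk 5: at line 3 remove [eoxr,yacie] add [qvj,uiz] -> 9 lines: pijsy wse yklki utj qvj uiz abkha yosnt rkmt
Hunk 6: at line 1 remove [yklki,utj] add [pjd,dph,ghyzv] -> 10 lines: pijsy wse pjd dph ghyzv qvj uiz abkha yosnt rkmt
Hunk 7: at line 7 remove [abkha] add [dek,hto] -> 11 lines: pijsy wse pjd dph ghyzv qvj uiz dek hto yosnt rkmt
Final line 2: wse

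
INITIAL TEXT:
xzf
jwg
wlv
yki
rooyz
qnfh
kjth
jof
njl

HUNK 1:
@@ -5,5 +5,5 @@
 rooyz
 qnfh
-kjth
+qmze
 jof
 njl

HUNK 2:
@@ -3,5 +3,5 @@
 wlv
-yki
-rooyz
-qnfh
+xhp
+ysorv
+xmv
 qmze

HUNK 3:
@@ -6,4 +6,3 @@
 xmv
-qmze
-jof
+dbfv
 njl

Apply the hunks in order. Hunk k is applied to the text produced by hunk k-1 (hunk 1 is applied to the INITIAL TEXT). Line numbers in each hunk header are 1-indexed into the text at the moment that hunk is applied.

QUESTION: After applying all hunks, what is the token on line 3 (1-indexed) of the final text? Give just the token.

Hunk 1: at line 5 remove [kjth] add [qmze] -> 9 lines: xzf jwg wlv yki rooyz qnfh qmze jof njl
Hunk 2: at line 3 remove [yki,rooyz,qnfh] add [xhp,ysorv,xmv] -> 9 lines: xzf jwg wlv xhp ysorv xmv qmze jof njl
Hunk 3: at line 6 remove [qmze,jof] add [dbfv] -> 8 lines: xzf jwg wlv xhp ysorv xmv dbfv njl
Final line 3: wlv

Answer: wlv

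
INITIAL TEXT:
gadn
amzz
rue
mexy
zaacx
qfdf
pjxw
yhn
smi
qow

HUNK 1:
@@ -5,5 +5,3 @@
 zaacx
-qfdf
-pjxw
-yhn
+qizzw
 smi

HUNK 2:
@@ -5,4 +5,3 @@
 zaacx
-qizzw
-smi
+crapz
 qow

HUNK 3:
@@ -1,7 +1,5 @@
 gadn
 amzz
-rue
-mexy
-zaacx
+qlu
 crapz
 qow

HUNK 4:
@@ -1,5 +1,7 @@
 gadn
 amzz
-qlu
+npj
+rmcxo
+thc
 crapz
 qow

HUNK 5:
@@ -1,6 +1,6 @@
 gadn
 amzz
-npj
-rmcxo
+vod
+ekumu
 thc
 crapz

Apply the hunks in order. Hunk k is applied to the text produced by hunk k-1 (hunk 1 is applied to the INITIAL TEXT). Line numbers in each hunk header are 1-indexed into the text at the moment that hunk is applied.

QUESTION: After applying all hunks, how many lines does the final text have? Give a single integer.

Hunk 1: at line 5 remove [qfdf,pjxw,yhn] add [qizzw] -> 8 lines: gadn amzz rue mexy zaacx qizzw smi qow
Hunk 2: at line 5 remove [qizzw,smi] add [crapz] -> 7 lines: gadn amzz rue mexy zaacx crapz qow
Hunk 3: at line 1 remove [rue,mexy,zaacx] add [qlu] -> 5 lines: gadn amzz qlu crapz qow
Hunk 4: at line 1 remove [qlu] add [npj,rmcxo,thc] -> 7 lines: gadn amzz npj rmcxo thc crapz qow
Hunk 5: at line 1 remove [npj,rmcxo] add [vod,ekumu] -> 7 lines: gadn amzz vod ekumu thc crapz qow
Final line count: 7

Answer: 7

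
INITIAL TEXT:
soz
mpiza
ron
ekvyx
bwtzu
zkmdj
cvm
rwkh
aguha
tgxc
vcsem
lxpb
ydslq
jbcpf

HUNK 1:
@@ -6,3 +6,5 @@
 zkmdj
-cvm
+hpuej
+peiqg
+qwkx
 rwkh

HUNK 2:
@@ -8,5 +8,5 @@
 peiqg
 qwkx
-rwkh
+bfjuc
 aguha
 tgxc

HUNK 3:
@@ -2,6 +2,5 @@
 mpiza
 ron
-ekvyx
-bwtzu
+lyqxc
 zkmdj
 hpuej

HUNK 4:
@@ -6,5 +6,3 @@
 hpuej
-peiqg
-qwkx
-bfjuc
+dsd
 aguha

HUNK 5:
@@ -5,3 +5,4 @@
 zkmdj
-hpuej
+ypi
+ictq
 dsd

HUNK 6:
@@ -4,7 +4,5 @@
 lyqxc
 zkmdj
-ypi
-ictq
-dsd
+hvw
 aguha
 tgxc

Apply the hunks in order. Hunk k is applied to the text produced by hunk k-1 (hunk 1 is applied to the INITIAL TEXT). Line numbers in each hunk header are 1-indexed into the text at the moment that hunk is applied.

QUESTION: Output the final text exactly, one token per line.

Answer: soz
mpiza
ron
lyqxc
zkmdj
hvw
aguha
tgxc
vcsem
lxpb
ydslq
jbcpf

Derivation:
Hunk 1: at line 6 remove [cvm] add [hpuej,peiqg,qwkx] -> 16 lines: soz mpiza ron ekvyx bwtzu zkmdj hpuej peiqg qwkx rwkh aguha tgxc vcsem lxpb ydslq jbcpf
Hunk 2: at line 8 remove [rwkh] add [bfjuc] -> 16 lines: soz mpiza ron ekvyx bwtzu zkmdj hpuej peiqg qwkx bfjuc aguha tgxc vcsem lxpb ydslq jbcpf
Hunk 3: at line 2 remove [ekvyx,bwtzu] add [lyqxc] -> 15 lines: soz mpiza ron lyqxc zkmdj hpuej peiqg qwkx bfjuc aguha tgxc vcsem lxpb ydslq jbcpf
Hunk 4: at line 6 remove [peiqg,qwkx,bfjuc] add [dsd] -> 13 lines: soz mpiza ron lyqxc zkmdj hpuej dsd aguha tgxc vcsem lxpb ydslq jbcpf
Hunk 5: at line 5 remove [hpuej] add [ypi,ictq] -> 14 lines: soz mpiza ron lyqxc zkmdj ypi ictq dsd aguha tgxc vcsem lxpb ydslq jbcpf
Hunk 6: at line 4 remove [ypi,ictq,dsd] add [hvw] -> 12 lines: soz mpiza ron lyqxc zkmdj hvw aguha tgxc vcsem lxpb ydslq jbcpf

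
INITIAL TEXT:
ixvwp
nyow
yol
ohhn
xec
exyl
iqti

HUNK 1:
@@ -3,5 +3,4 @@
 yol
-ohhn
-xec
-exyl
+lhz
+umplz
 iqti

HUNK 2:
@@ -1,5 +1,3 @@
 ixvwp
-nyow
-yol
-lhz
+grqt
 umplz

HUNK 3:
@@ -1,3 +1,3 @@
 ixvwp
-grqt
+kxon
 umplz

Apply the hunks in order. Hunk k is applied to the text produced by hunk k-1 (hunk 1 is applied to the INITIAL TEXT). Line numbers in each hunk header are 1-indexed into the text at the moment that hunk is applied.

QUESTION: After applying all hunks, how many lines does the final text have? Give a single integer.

Hunk 1: at line 3 remove [ohhn,xec,exyl] add [lhz,umplz] -> 6 lines: ixvwp nyow yol lhz umplz iqti
Hunk 2: at line 1 remove [nyow,yol,lhz] add [grqt] -> 4 lines: ixvwp grqt umplz iqti
Hunk 3: at line 1 remove [grqt] add [kxon] -> 4 lines: ixvwp kxon umplz iqti
Final line count: 4

Answer: 4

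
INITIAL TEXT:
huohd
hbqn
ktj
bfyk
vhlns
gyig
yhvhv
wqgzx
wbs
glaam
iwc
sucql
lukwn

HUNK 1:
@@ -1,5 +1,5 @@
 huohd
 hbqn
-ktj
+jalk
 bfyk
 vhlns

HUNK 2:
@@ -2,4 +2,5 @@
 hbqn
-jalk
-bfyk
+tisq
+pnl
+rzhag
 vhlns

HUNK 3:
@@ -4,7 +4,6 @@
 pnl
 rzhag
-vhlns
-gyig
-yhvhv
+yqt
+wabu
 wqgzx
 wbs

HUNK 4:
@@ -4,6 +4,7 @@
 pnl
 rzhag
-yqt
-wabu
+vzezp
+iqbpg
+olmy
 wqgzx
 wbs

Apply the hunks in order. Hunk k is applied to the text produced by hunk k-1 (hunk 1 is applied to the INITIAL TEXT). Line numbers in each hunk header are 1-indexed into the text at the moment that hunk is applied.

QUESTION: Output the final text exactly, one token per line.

Answer: huohd
hbqn
tisq
pnl
rzhag
vzezp
iqbpg
olmy
wqgzx
wbs
glaam
iwc
sucql
lukwn

Derivation:
Hunk 1: at line 1 remove [ktj] add [jalk] -> 13 lines: huohd hbqn jalk bfyk vhlns gyig yhvhv wqgzx wbs glaam iwc sucql lukwn
Hunk 2: at line 2 remove [jalk,bfyk] add [tisq,pnl,rzhag] -> 14 lines: huohd hbqn tisq pnl rzhag vhlns gyig yhvhv wqgzx wbs glaam iwc sucql lukwn
Hunk 3: at line 4 remove [vhlns,gyig,yhvhv] add [yqt,wabu] -> 13 lines: huohd hbqn tisq pnl rzhag yqt wabu wqgzx wbs glaam iwc sucql lukwn
Hunk 4: at line 4 remove [yqt,wabu] add [vzezp,iqbpg,olmy] -> 14 lines: huohd hbqn tisq pnl rzhag vzezp iqbpg olmy wqgzx wbs glaam iwc sucql lukwn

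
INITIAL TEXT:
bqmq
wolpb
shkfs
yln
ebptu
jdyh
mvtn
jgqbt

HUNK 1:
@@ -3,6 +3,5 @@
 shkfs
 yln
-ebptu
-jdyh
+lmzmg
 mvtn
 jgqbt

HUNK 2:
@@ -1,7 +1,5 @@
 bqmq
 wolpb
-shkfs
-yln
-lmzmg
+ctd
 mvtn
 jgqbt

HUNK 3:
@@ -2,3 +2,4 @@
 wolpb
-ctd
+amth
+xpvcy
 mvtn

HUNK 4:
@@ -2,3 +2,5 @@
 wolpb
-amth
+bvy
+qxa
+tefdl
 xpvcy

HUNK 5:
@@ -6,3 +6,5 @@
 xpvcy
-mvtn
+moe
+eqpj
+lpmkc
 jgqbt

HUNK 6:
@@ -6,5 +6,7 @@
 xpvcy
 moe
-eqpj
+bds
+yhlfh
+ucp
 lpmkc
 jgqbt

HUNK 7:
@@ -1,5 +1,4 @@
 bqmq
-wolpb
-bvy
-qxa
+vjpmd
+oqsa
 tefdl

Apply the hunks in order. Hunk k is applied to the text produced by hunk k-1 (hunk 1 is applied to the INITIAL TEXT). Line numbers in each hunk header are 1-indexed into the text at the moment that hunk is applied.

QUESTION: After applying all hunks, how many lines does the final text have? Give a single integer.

Hunk 1: at line 3 remove [ebptu,jdyh] add [lmzmg] -> 7 lines: bqmq wolpb shkfs yln lmzmg mvtn jgqbt
Hunk 2: at line 1 remove [shkfs,yln,lmzmg] add [ctd] -> 5 lines: bqmq wolpb ctd mvtn jgqbt
Hunk 3: at line 2 remove [ctd] add [amth,xpvcy] -> 6 lines: bqmq wolpb amth xpvcy mvtn jgqbt
Hunk 4: at line 2 remove [amth] add [bvy,qxa,tefdl] -> 8 lines: bqmq wolpb bvy qxa tefdl xpvcy mvtn jgqbt
Hunk 5: at line 6 remove [mvtn] add [moe,eqpj,lpmkc] -> 10 lines: bqmq wolpb bvy qxa tefdl xpvcy moe eqpj lpmkc jgqbt
Hunk 6: at line 6 remove [eqpj] add [bds,yhlfh,ucp] -> 12 lines: bqmq wolpb bvy qxa tefdl xpvcy moe bds yhlfh ucp lpmkc jgqbt
Hunk 7: at line 1 remove [wolpb,bvy,qxa] add [vjpmd,oqsa] -> 11 lines: bqmq vjpmd oqsa tefdl xpvcy moe bds yhlfh ucp lpmkc jgqbt
Final line count: 11

Answer: 11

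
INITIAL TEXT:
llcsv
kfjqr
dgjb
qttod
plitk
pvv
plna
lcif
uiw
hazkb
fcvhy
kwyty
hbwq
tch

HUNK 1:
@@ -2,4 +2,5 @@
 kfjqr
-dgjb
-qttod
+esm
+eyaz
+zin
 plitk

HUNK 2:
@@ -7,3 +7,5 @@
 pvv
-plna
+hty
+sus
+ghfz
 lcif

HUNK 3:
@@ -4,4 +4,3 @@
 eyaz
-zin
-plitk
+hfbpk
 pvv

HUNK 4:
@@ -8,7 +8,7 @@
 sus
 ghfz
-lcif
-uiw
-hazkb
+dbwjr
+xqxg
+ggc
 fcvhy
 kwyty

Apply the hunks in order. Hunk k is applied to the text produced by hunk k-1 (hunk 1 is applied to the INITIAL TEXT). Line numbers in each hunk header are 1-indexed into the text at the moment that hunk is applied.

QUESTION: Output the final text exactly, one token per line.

Answer: llcsv
kfjqr
esm
eyaz
hfbpk
pvv
hty
sus
ghfz
dbwjr
xqxg
ggc
fcvhy
kwyty
hbwq
tch

Derivation:
Hunk 1: at line 2 remove [dgjb,qttod] add [esm,eyaz,zin] -> 15 lines: llcsv kfjqr esm eyaz zin plitk pvv plna lcif uiw hazkb fcvhy kwyty hbwq tch
Hunk 2: at line 7 remove [plna] add [hty,sus,ghfz] -> 17 lines: llcsv kfjqr esm eyaz zin plitk pvv hty sus ghfz lcif uiw hazkb fcvhy kwyty hbwq tch
Hunk 3: at line 4 remove [zin,plitk] add [hfbpk] -> 16 lines: llcsv kfjqr esm eyaz hfbpk pvv hty sus ghfz lcif uiw hazkb fcvhy kwyty hbwq tch
Hunk 4: at line 8 remove [lcif,uiw,hazkb] add [dbwjr,xqxg,ggc] -> 16 lines: llcsv kfjqr esm eyaz hfbpk pvv hty sus ghfz dbwjr xqxg ggc fcvhy kwyty hbwq tch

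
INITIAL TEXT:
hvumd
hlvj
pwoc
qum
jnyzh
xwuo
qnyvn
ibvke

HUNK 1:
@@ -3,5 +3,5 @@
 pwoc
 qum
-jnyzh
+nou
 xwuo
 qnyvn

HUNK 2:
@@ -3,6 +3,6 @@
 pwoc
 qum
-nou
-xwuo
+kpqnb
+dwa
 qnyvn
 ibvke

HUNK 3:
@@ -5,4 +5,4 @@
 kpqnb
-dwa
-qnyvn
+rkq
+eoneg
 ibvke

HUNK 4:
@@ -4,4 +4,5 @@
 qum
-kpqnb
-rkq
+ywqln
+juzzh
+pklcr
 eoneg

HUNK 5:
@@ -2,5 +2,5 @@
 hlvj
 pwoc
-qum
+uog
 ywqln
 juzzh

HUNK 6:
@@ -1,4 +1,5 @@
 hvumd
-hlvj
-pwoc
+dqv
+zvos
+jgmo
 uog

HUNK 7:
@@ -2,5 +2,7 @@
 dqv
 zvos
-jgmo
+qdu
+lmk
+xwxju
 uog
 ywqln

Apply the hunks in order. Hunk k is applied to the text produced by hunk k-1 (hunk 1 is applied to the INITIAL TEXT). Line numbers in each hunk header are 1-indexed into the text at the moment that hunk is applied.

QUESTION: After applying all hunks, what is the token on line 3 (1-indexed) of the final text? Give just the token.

Answer: zvos

Derivation:
Hunk 1: at line 3 remove [jnyzh] add [nou] -> 8 lines: hvumd hlvj pwoc qum nou xwuo qnyvn ibvke
Hunk 2: at line 3 remove [nou,xwuo] add [kpqnb,dwa] -> 8 lines: hvumd hlvj pwoc qum kpqnb dwa qnyvn ibvke
Hunk 3: at line 5 remove [dwa,qnyvn] add [rkq,eoneg] -> 8 lines: hvumd hlvj pwoc qum kpqnb rkq eoneg ibvke
Hunk 4: at line 4 remove [kpqnb,rkq] add [ywqln,juzzh,pklcr] -> 9 lines: hvumd hlvj pwoc qum ywqln juzzh pklcr eoneg ibvke
Hunk 5: at line 2 remove [qum] add [uog] -> 9 lines: hvumd hlvj pwoc uog ywqln juzzh pklcr eoneg ibvke
Hunk 6: at line 1 remove [hlvj,pwoc] add [dqv,zvos,jgmo] -> 10 lines: hvumd dqv zvos jgmo uog ywqln juzzh pklcr eoneg ibvke
Hunk 7: at line 2 remove [jgmo] add [qdu,lmk,xwxju] -> 12 lines: hvumd dqv zvos qdu lmk xwxju uog ywqln juzzh pklcr eoneg ibvke
Final line 3: zvos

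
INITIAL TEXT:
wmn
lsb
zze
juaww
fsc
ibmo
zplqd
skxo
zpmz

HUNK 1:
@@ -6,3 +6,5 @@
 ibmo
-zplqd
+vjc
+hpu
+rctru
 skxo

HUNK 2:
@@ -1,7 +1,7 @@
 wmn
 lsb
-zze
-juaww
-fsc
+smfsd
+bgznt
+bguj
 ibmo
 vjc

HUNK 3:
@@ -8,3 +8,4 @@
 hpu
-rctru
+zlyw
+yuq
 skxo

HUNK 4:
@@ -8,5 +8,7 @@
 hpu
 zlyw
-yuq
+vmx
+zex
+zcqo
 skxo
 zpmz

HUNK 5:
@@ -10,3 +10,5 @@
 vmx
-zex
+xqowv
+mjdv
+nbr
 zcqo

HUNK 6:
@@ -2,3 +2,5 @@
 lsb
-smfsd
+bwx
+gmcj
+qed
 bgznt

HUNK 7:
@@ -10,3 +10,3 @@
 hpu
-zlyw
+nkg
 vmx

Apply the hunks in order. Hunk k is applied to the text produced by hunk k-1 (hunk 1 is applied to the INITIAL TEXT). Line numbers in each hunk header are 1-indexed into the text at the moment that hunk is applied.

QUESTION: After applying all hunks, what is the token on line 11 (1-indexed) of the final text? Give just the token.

Answer: nkg

Derivation:
Hunk 1: at line 6 remove [zplqd] add [vjc,hpu,rctru] -> 11 lines: wmn lsb zze juaww fsc ibmo vjc hpu rctru skxo zpmz
Hunk 2: at line 1 remove [zze,juaww,fsc] add [smfsd,bgznt,bguj] -> 11 lines: wmn lsb smfsd bgznt bguj ibmo vjc hpu rctru skxo zpmz
Hunk 3: at line 8 remove [rctru] add [zlyw,yuq] -> 12 lines: wmn lsb smfsd bgznt bguj ibmo vjc hpu zlyw yuq skxo zpmz
Hunk 4: at line 8 remove [yuq] add [vmx,zex,zcqo] -> 14 lines: wmn lsb smfsd bgznt bguj ibmo vjc hpu zlyw vmx zex zcqo skxo zpmz
Hunk 5: at line 10 remove [zex] add [xqowv,mjdv,nbr] -> 16 lines: wmn lsb smfsd bgznt bguj ibmo vjc hpu zlyw vmx xqowv mjdv nbr zcqo skxo zpmz
Hunk 6: at line 2 remove [smfsd] add [bwx,gmcj,qed] -> 18 lines: wmn lsb bwx gmcj qed bgznt bguj ibmo vjc hpu zlyw vmx xqowv mjdv nbr zcqo skxo zpmz
Hunk 7: at line 10 remove [zlyw] add [nkg] -> 18 lines: wmn lsb bwx gmcj qed bgznt bguj ibmo vjc hpu nkg vmx xqowv mjdv nbr zcqo skxo zpmz
Final line 11: nkg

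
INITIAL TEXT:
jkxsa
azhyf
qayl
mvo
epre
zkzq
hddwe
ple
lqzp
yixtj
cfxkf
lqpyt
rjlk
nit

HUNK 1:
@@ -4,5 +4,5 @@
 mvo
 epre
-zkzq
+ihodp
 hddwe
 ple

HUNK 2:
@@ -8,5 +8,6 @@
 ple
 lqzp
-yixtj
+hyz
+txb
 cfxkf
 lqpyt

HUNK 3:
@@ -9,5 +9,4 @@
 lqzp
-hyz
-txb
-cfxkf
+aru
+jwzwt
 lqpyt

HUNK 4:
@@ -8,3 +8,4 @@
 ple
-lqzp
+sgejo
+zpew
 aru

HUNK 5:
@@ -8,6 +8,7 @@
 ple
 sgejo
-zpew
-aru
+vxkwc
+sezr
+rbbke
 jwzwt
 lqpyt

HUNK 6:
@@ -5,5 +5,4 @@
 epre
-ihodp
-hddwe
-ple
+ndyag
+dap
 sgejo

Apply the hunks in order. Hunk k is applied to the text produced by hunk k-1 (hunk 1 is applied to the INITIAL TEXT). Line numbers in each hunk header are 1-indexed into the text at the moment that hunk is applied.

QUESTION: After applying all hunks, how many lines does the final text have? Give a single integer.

Answer: 15

Derivation:
Hunk 1: at line 4 remove [zkzq] add [ihodp] -> 14 lines: jkxsa azhyf qayl mvo epre ihodp hddwe ple lqzp yixtj cfxkf lqpyt rjlk nit
Hunk 2: at line 8 remove [yixtj] add [hyz,txb] -> 15 lines: jkxsa azhyf qayl mvo epre ihodp hddwe ple lqzp hyz txb cfxkf lqpyt rjlk nit
Hunk 3: at line 9 remove [hyz,txb,cfxkf] add [aru,jwzwt] -> 14 lines: jkxsa azhyf qayl mvo epre ihodp hddwe ple lqzp aru jwzwt lqpyt rjlk nit
Hunk 4: at line 8 remove [lqzp] add [sgejo,zpew] -> 15 lines: jkxsa azhyf qayl mvo epre ihodp hddwe ple sgejo zpew aru jwzwt lqpyt rjlk nit
Hunk 5: at line 8 remove [zpew,aru] add [vxkwc,sezr,rbbke] -> 16 lines: jkxsa azhyf qayl mvo epre ihodp hddwe ple sgejo vxkwc sezr rbbke jwzwt lqpyt rjlk nit
Hunk 6: at line 5 remove [ihodp,hddwe,ple] add [ndyag,dap] -> 15 lines: jkxsa azhyf qayl mvo epre ndyag dap sgejo vxkwc sezr rbbke jwzwt lqpyt rjlk nit
Final line count: 15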